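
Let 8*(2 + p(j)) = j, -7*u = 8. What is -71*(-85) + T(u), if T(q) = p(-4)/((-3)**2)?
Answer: 108625/18 ≈ 6034.7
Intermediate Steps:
u = -8/7 (u = -1/7*8 = -8/7 ≈ -1.1429)
p(j) = -2 + j/8
T(q) = -5/18 (T(q) = (-2 + (1/8)*(-4))/((-3)**2) = (-2 - 1/2)/9 = -5/2*1/9 = -5/18)
-71*(-85) + T(u) = -71*(-85) - 5/18 = 6035 - 5/18 = 108625/18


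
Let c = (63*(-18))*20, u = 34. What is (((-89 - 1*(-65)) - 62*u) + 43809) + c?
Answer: 18997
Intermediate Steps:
c = -22680 (c = -1134*20 = -22680)
(((-89 - 1*(-65)) - 62*u) + 43809) + c = (((-89 - 1*(-65)) - 62*34) + 43809) - 22680 = (((-89 + 65) - 2108) + 43809) - 22680 = ((-24 - 2108) + 43809) - 22680 = (-2132 + 43809) - 22680 = 41677 - 22680 = 18997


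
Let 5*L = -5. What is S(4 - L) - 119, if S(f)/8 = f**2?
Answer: 81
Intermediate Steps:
L = -1 (L = (1/5)*(-5) = -1)
S(f) = 8*f**2
S(4 - L) - 119 = 8*(4 - 1*(-1))**2 - 119 = 8*(4 + 1)**2 - 119 = 8*5**2 - 119 = 8*25 - 119 = 200 - 119 = 81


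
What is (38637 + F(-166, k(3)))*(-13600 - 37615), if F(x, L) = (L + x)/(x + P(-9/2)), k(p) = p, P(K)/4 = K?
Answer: -364106435765/184 ≈ -1.9788e+9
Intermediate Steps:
P(K) = 4*K
F(x, L) = (L + x)/(-18 + x) (F(x, L) = (L + x)/(x + 4*(-9/2)) = (L + x)/(x - 18) = (L + x)/(-18 + x))
(38637 + F(-166, k(3)))*(-13600 - 37615) = (38637 + (3 - 166)/(-18 - 166))*(-13600 - 37615) = (38637 - 163/(-184))*(-51215) = (38637 - 1/184*(-163))*(-51215) = (38637 + 163/184)*(-51215) = (7109371/184)*(-51215) = -364106435765/184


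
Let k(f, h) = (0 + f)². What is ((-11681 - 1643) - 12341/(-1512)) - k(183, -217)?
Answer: -10109845/216 ≈ -46805.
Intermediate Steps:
k(f, h) = f²
((-11681 - 1643) - 12341/(-1512)) - k(183, -217) = ((-11681 - 1643) - 12341/(-1512)) - 1*183² = (-13324 - 12341*(-1/1512)) - 1*33489 = (-13324 + 1763/216) - 33489 = -2876221/216 - 33489 = -10109845/216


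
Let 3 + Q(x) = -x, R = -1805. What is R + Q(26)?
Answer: -1834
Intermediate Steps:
Q(x) = -3 - x
R + Q(26) = -1805 + (-3 - 1*26) = -1805 + (-3 - 26) = -1805 - 29 = -1834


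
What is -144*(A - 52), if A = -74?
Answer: 18144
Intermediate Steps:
-144*(A - 52) = -144*(-74 - 52) = -144*(-126) = 18144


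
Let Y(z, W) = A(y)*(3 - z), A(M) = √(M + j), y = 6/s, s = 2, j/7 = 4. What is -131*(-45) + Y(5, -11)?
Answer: 5895 - 2*√31 ≈ 5883.9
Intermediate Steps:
j = 28 (j = 7*4 = 28)
y = 3 (y = 6/2 = 6*(½) = 3)
A(M) = √(28 + M) (A(M) = √(M + 28) = √(28 + M))
Y(z, W) = √31*(3 - z) (Y(z, W) = √(28 + 3)*(3 - z) = √31*(3 - z))
-131*(-45) + Y(5, -11) = -131*(-45) + √31*(3 - 1*5) = 5895 + √31*(3 - 5) = 5895 + √31*(-2) = 5895 - 2*√31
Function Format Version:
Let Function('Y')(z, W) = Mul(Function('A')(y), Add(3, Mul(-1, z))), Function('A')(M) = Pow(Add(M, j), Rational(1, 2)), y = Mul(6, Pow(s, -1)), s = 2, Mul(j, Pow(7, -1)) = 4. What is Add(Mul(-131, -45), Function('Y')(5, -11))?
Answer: Add(5895, Mul(-2, Pow(31, Rational(1, 2)))) ≈ 5883.9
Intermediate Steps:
j = 28 (j = Mul(7, 4) = 28)
y = 3 (y = Mul(6, Pow(2, -1)) = Mul(6, Rational(1, 2)) = 3)
Function('A')(M) = Pow(Add(28, M), Rational(1, 2)) (Function('A')(M) = Pow(Add(M, 28), Rational(1, 2)) = Pow(Add(28, M), Rational(1, 2)))
Function('Y')(z, W) = Mul(Pow(31, Rational(1, 2)), Add(3, Mul(-1, z))) (Function('Y')(z, W) = Mul(Pow(Add(28, 3), Rational(1, 2)), Add(3, Mul(-1, z))) = Mul(Pow(31, Rational(1, 2)), Add(3, Mul(-1, z))))
Add(Mul(-131, -45), Function('Y')(5, -11)) = Add(Mul(-131, -45), Mul(Pow(31, Rational(1, 2)), Add(3, Mul(-1, 5)))) = Add(5895, Mul(Pow(31, Rational(1, 2)), Add(3, -5))) = Add(5895, Mul(Pow(31, Rational(1, 2)), -2)) = Add(5895, Mul(-2, Pow(31, Rational(1, 2))))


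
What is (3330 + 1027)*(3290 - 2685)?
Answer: 2635985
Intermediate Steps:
(3330 + 1027)*(3290 - 2685) = 4357*605 = 2635985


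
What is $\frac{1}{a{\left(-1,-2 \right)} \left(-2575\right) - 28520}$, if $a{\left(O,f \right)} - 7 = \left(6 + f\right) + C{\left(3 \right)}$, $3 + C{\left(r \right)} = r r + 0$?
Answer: $- \frac{1}{72295} \approx -1.3832 \cdot 10^{-5}$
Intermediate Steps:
$C{\left(r \right)} = -3 + r^{2}$ ($C{\left(r \right)} = -3 + \left(r r + 0\right) = -3 + \left(r^{2} + 0\right) = -3 + r^{2}$)
$a{\left(O,f \right)} = 19 + f$ ($a{\left(O,f \right)} = 7 - \left(-3 - 9 - f\right) = 7 + \left(\left(6 + f\right) + \left(-3 + 9\right)\right) = 7 + \left(\left(6 + f\right) + 6\right) = 7 + \left(12 + f\right) = 19 + f$)
$\frac{1}{a{\left(-1,-2 \right)} \left(-2575\right) - 28520} = \frac{1}{\left(19 - 2\right) \left(-2575\right) - 28520} = \frac{1}{17 \left(-2575\right) - 28520} = \frac{1}{-43775 - 28520} = \frac{1}{-72295} = - \frac{1}{72295}$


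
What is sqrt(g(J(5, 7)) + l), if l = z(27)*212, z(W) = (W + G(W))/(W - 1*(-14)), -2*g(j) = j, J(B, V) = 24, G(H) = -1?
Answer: 2*sqrt(51455)/41 ≈ 11.065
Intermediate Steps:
g(j) = -j/2
z(W) = (-1 + W)/(14 + W) (z(W) = (W - 1)/(W - 1*(-14)) = (-1 + W)/(W + 14) = (-1 + W)/(14 + W))
l = 5512/41 (l = ((-1 + 27)/(14 + 27))*212 = (26/41)*212 = 5512/41 ≈ 134.44)
sqrt(g(J(5, 7)) + l) = sqrt(-1/2*24 + 5512/41) = sqrt(-12 + 5512/41) = sqrt(5020/41) = 2*sqrt(51455)/41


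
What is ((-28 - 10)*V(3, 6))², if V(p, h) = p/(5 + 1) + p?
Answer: 17689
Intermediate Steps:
V(p, h) = 7*p/6 (V(p, h) = p/6 + p = 7*p/6)
((-28 - 10)*V(3, 6))² = ((-28 - 10)*((7/6)*3))² = (-38*7/2)² = (-133)² = 17689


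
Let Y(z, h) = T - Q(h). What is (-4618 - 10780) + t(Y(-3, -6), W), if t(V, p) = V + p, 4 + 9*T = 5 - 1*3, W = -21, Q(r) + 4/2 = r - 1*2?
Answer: -138683/9 ≈ -15409.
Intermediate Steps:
Q(r) = -4 + r (Q(r) = -2 + (r - 1*2) = -2 + (r - 2) = -2 + (-2 + r) = -4 + r)
T = -2/9 (T = -4/9 + (5 - 1*3)/9 = -4/9 + (5 - 3)/9 = -4/9 + (1/9)*2 = -4/9 + 2/9 = -2/9 ≈ -0.22222)
Y(z, h) = 34/9 - h (Y(z, h) = -2/9 - (-4 + h) = -2/9 + (4 - h) = 34/9 - h)
(-4618 - 10780) + t(Y(-3, -6), W) = (-4618 - 10780) + ((34/9 - 1*(-6)) - 21) = -15398 + ((34/9 + 6) - 21) = -15398 + (88/9 - 21) = -15398 - 101/9 = -138683/9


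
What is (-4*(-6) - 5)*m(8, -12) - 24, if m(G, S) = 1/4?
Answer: -77/4 ≈ -19.250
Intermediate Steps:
m(G, S) = ¼
(-4*(-6) - 5)*m(8, -12) - 24 = (-4*(-6) - 5)*(¼) - 24 = (24 - 5)*(¼) - 24 = 19*(¼) - 24 = 19/4 - 24 = -77/4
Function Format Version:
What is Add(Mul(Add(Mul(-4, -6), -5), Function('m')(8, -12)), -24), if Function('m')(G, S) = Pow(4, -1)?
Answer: Rational(-77, 4) ≈ -19.250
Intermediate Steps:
Function('m')(G, S) = Rational(1, 4)
Add(Mul(Add(Mul(-4, -6), -5), Function('m')(8, -12)), -24) = Add(Mul(Add(Mul(-4, -6), -5), Rational(1, 4)), -24) = Add(Mul(Add(24, -5), Rational(1, 4)), -24) = Add(Mul(19, Rational(1, 4)), -24) = Add(Rational(19, 4), -24) = Rational(-77, 4)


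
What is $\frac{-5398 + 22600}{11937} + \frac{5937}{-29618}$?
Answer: $\frac{146206289}{117850022} \approx 1.2406$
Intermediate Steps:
$\frac{-5398 + 22600}{11937} + \frac{5937}{-29618} = 17202 \cdot \frac{1}{11937} + 5937 \left(- \frac{1}{29618}\right) = \frac{5734}{3979} - \frac{5937}{29618} = \frac{146206289}{117850022}$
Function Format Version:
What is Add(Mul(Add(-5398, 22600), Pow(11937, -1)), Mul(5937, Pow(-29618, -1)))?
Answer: Rational(146206289, 117850022) ≈ 1.2406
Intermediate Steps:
Add(Mul(Add(-5398, 22600), Pow(11937, -1)), Mul(5937, Pow(-29618, -1))) = Add(Mul(17202, Rational(1, 11937)), Mul(5937, Rational(-1, 29618))) = Add(Rational(5734, 3979), Rational(-5937, 29618)) = Rational(146206289, 117850022)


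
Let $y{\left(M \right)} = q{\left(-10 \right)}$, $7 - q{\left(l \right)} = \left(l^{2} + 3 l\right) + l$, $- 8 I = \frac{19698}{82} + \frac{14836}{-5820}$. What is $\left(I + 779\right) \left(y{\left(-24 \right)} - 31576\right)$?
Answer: $- \frac{1885044825781}{79540} \approx -2.3699 \cdot 10^{7}$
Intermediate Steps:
$I = - \frac{7089113}{238620}$ ($I = - \frac{\frac{19698}{82} + \frac{14836}{-5820}}{8} = - \frac{19698 \cdot \frac{1}{82} + 14836 \left(- \frac{1}{5820}\right)}{8} = - \frac{\frac{9849}{41} - \frac{3709}{1455}}{8} = \left(- \frac{1}{8}\right) \frac{14178226}{59655} = - \frac{7089113}{238620} \approx -29.709$)
$q{\left(l \right)} = 7 - l^{2} - 4 l$ ($q{\left(l \right)} = 7 - \left(\left(l^{2} + 3 l\right) + l\right) = 7 - \left(l^{2} + 4 l\right) = 7 - l^{2} - 4 l$)
$y{\left(M \right)} = -53$ ($y{\left(M \right)} = 7 - \left(-10\right)^{2} - -40 = 7 - 100 + 40 = -53$)
$\left(I + 779\right) \left(y{\left(-24 \right)} - 31576\right) = \left(- \frac{7089113}{238620} + 779\right) \left(-53 - 31576\right) = \frac{178795867}{238620} \left(-31629\right) = - \frac{1885044825781}{79540}$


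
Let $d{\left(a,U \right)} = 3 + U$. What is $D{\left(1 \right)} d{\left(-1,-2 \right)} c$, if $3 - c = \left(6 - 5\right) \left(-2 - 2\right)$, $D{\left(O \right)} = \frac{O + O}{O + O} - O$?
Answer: $0$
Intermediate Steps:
$D{\left(O \right)} = 1 - O$ ($D{\left(O \right)} = \frac{2 O}{2 O} - O = 2 O \frac{1}{2 O} - O = 1 - O$)
$c = 7$ ($c = 3 - \left(6 - 5\right) \left(-2 - 2\right) = 3 - 1 \left(-4\right) = 3 - -4 = 3 + 4 = 7$)
$D{\left(1 \right)} d{\left(-1,-2 \right)} c = \left(1 - 1\right) \left(3 - 2\right) 7 = \left(1 - 1\right) 1 \cdot 7 = 0 \cdot 1 \cdot 7 = 0 \cdot 7 = 0$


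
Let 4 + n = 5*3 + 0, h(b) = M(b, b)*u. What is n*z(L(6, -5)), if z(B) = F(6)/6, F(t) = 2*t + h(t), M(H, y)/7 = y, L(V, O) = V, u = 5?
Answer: 407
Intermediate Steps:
M(H, y) = 7*y
h(b) = 35*b (h(b) = (7*b)*5 = 35*b)
F(t) = 37*t (F(t) = 2*t + 35*t = 37*t)
z(B) = 37 (z(B) = (37*6)/6 = 222*(⅙) = 37)
n = 11 (n = -4 + (5*3 + 0) = -4 + (15 + 0) = -4 + 15 = 11)
n*z(L(6, -5)) = 11*37 = 407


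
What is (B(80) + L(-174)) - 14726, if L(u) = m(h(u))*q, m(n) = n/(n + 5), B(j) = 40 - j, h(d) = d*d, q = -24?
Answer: -447855870/30281 ≈ -14790.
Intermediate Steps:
h(d) = d**2
m(n) = n/(5 + n)
L(u) = -24*u**2/(5 + u**2) (L(u) = (u**2/(5 + u**2))*(-24) = -24*u**2/(5 + u**2))
(B(80) + L(-174)) - 14726 = ((40 - 1*80) - 24*(-174)**2/(5 + (-174)**2)) - 14726 = ((40 - 80) - 24*30276/(5 + 30276)) - 14726 = (-40 - 24*30276/30281) - 14726 = (-40 - 24*30276*1/30281) - 14726 = (-40 - 726624/30281) - 14726 = -1937864/30281 - 14726 = -447855870/30281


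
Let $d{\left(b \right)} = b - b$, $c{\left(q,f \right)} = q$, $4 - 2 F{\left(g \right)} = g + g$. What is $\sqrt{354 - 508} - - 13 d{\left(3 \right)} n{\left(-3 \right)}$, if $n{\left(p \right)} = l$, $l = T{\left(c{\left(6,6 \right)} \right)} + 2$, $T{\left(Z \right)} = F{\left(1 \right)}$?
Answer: $i \sqrt{154} \approx 12.41 i$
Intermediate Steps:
$F{\left(g \right)} = 2 - g$ ($F{\left(g \right)} = 2 - \frac{g + g}{2} = 2 - \frac{2 g}{2} = 2 - g$)
$T{\left(Z \right)} = 1$ ($T{\left(Z \right)} = 2 - 1 = 1$)
$d{\left(b \right)} = 0$
$l = 3$ ($l = 1 + 2 = 3$)
$n{\left(p \right)} = 3$
$\sqrt{354 - 508} - - 13 d{\left(3 \right)} n{\left(-3 \right)} = \sqrt{354 - 508} - \left(-13\right) 0 \cdot 3 = \sqrt{-154} - 0 \cdot 3 = i \sqrt{154} - 0 = i \sqrt{154} + 0 = i \sqrt{154}$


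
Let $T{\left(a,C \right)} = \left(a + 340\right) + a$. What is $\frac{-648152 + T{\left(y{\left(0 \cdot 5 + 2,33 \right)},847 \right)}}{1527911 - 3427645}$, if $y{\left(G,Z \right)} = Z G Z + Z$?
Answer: $\frac{321695}{949867} \approx 0.33867$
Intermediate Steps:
$y{\left(G,Z \right)} = Z + G Z^{2}$ ($y{\left(G,Z \right)} = G Z Z + Z = G Z^{2} + Z = Z + G Z^{2}$)
$T{\left(a,C \right)} = 340 + 2 a$ ($T{\left(a,C \right)} = \left(340 + a\right) + a = 340 + 2 a$)
$\frac{-648152 + T{\left(y{\left(0 \cdot 5 + 2,33 \right)},847 \right)}}{1527911 - 3427645} = \frac{-648152 + \left(340 + 2 \cdot 33 \left(1 + \left(0 \cdot 5 + 2\right) 33\right)\right)}{1527911 - 3427645} = \frac{-648152 + \left(340 + 2 \cdot 33 \left(1 + \left(0 + 2\right) 33\right)\right)}{-1899734} = \left(-648152 + \left(340 + 2 \cdot 33 \left(1 + 2 \cdot 33\right)\right)\right) \left(- \frac{1}{1899734}\right) = \left(-648152 + \left(340 + 2 \cdot 33 \left(1 + 66\right)\right)\right) \left(- \frac{1}{1899734}\right) = \left(-648152 + \left(340 + 2 \cdot 33 \cdot 67\right)\right) \left(- \frac{1}{1899734}\right) = \left(-648152 + \left(340 + 2 \cdot 2211\right)\right) \left(- \frac{1}{1899734}\right) = \left(-648152 + \left(340 + 4422\right)\right) \left(- \frac{1}{1899734}\right) = \left(-648152 + 4762\right) \left(- \frac{1}{1899734}\right) = \left(-643390\right) \left(- \frac{1}{1899734}\right) = \frac{321695}{949867}$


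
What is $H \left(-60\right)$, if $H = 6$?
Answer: $-360$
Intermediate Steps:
$H \left(-60\right) = 6 \left(-60\right) = -360$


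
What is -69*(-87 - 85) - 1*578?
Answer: 11290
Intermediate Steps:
-69*(-87 - 85) - 1*578 = -69*(-172) - 578 = 11868 - 578 = 11290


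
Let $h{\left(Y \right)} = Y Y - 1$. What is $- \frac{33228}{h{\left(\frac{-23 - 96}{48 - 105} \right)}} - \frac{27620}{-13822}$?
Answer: $- \frac{186486366893}{18853208} \approx -9891.5$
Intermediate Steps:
$h{\left(Y \right)} = -1 + Y^{2}$ ($h{\left(Y \right)} = Y^{2} - 1 = -1 + Y^{2}$)
$- \frac{33228}{h{\left(\frac{-23 - 96}{48 - 105} \right)}} - \frac{27620}{-13822} = - \frac{33228}{-1 + \left(\frac{-23 - 96}{48 - 105}\right)^{2}} - \frac{27620}{-13822} = - \frac{33228}{-1 + \left(- \frac{119}{48 - 105}\right)^{2}} - - \frac{13810}{6911} = - \frac{33228}{-1 + \left(- \frac{119}{48 - 105}\right)^{2}} + \frac{13810}{6911} = - \frac{33228}{-1 + \left(- \frac{119}{-57}\right)^{2}} + \frac{13810}{6911} = - \frac{33228}{-1 + \left(\left(-119\right) \left(- \frac{1}{57}\right)\right)^{2}} + \frac{13810}{6911} = - \frac{33228}{-1 + \left(\frac{119}{57}\right)^{2}} + \frac{13810}{6911} = - \frac{33228}{-1 + \frac{14161}{3249}} + \frac{13810}{6911} = - \frac{33228}{\frac{10912}{3249}} + \frac{13810}{6911} = \left(-33228\right) \frac{3249}{10912} + \frac{13810}{6911} = - \frac{26989443}{2728} + \frac{13810}{6911} = - \frac{186486366893}{18853208}$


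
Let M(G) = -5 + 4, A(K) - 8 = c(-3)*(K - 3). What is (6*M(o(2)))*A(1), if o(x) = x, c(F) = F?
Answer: -84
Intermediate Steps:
A(K) = 17 - 3*K (A(K) = 8 - 3*(K - 3) = 8 - 3*(-3 + K) = 8 + (9 - 3*K) = 17 - 3*K)
M(G) = -1
(6*M(o(2)))*A(1) = (6*(-1))*(17 - 3*1) = -6*(17 - 3) = -6*14 = -84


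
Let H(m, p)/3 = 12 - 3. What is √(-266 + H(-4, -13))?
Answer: I*√239 ≈ 15.46*I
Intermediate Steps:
H(m, p) = 27 (H(m, p) = 3*(12 - 3) = 3*9 = 27)
√(-266 + H(-4, -13)) = √(-266 + 27) = √(-239) = I*√239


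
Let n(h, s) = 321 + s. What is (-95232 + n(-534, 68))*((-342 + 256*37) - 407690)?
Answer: 37800626080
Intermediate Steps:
(-95232 + n(-534, 68))*((-342 + 256*37) - 407690) = (-95232 + (321 + 68))*((-342 + 256*37) - 407690) = (-95232 + 389)*((-342 + 9472) - 407690) = -94843*(9130 - 407690) = -94843*(-398560) = 37800626080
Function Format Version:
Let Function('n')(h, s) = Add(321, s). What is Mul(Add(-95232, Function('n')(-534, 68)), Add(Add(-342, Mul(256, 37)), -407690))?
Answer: 37800626080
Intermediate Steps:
Mul(Add(-95232, Function('n')(-534, 68)), Add(Add(-342, Mul(256, 37)), -407690)) = Mul(Add(-95232, Add(321, 68)), Add(Add(-342, Mul(256, 37)), -407690)) = Mul(Add(-95232, 389), Add(Add(-342, 9472), -407690)) = Mul(-94843, Add(9130, -407690)) = Mul(-94843, -398560) = 37800626080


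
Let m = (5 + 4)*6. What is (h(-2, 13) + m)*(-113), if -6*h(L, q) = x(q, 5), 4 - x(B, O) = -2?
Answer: -5989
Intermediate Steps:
x(B, O) = 6 (x(B, O) = 4 - 1*(-2) = 4 + 2 = 6)
h(L, q) = -1 (h(L, q) = -⅙*6 = -1)
m = 54 (m = 9*6 = 54)
(h(-2, 13) + m)*(-113) = (-1 + 54)*(-113) = 53*(-113) = -5989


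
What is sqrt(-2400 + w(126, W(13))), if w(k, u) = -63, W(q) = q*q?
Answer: I*sqrt(2463) ≈ 49.629*I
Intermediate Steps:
W(q) = q**2
sqrt(-2400 + w(126, W(13))) = sqrt(-2400 - 63) = sqrt(-2463) = I*sqrt(2463)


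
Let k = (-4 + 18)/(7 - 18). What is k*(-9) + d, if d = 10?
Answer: 236/11 ≈ 21.455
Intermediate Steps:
k = -14/11 (k = 14/(-11) = 14*(-1/11) = -14/11 ≈ -1.2727)
k*(-9) + d = -14/11*(-9) + 10 = 126/11 + 10 = 236/11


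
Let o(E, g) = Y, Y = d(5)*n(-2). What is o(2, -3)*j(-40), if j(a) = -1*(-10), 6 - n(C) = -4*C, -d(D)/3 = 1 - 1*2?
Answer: -60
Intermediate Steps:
d(D) = 3 (d(D) = -3*(1 - 1*2) = -3*(1 - 2) = -3*(-1) = 3)
n(C) = 6 + 4*C (n(C) = 6 - (-4)*C = 6 + 4*C)
Y = -6 (Y = 3*(6 + 4*(-2)) = 3*(6 - 8) = 3*(-2) = -6)
o(E, g) = -6
j(a) = 10
o(2, -3)*j(-40) = -6*10 = -60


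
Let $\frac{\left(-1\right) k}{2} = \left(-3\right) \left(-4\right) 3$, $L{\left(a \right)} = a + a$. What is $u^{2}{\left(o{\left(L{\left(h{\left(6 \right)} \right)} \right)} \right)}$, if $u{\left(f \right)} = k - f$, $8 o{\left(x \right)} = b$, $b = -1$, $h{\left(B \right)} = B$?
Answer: $\frac{330625}{64} \approx 5166.0$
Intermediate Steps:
$L{\left(a \right)} = 2 a$
$k = -72$ ($k = - 2 \left(-3\right) \left(-4\right) 3 = - 2 \cdot 12 \cdot 3 = \left(-2\right) 36 = -72$)
$o{\left(x \right)} = - \frac{1}{8}$ ($o{\left(x \right)} = \frac{1}{8} \left(-1\right) = - \frac{1}{8}$)
$u{\left(f \right)} = -72 - f$
$u^{2}{\left(o{\left(L{\left(h{\left(6 \right)} \right)} \right)} \right)} = \left(-72 - - \frac{1}{8}\right)^{2} = \left(-72 + \frac{1}{8}\right)^{2} = \left(- \frac{575}{8}\right)^{2} = \frac{330625}{64}$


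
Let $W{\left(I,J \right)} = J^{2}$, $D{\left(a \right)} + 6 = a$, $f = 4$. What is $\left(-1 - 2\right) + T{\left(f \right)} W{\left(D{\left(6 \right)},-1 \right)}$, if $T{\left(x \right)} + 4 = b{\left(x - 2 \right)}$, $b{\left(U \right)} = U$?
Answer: $-5$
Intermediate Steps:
$D{\left(a \right)} = -6 + a$
$T{\left(x \right)} = -6 + x$ ($T{\left(x \right)} = -4 + \left(x - 2\right) = -4 + \left(-2 + x\right) = -6 + x$)
$\left(-1 - 2\right) + T{\left(f \right)} W{\left(D{\left(6 \right)},-1 \right)} = \left(-1 - 2\right) + \left(-6 + 4\right) \left(-1\right)^{2} = \left(-1 - 2\right) - 2 = -3 - 2 = -5$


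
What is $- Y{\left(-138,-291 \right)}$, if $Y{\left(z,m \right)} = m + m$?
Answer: $582$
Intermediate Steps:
$Y{\left(z,m \right)} = 2 m$
$- Y{\left(-138,-291 \right)} = - 2 \left(-291\right) = \left(-1\right) \left(-582\right) = 582$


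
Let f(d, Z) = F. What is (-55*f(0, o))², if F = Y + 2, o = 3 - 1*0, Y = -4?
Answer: 12100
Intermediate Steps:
o = 3 (o = 3 + 0 = 3)
F = -2 (F = -4 + 2 = -2)
f(d, Z) = -2
(-55*f(0, o))² = (-55*(-2))² = 110² = 12100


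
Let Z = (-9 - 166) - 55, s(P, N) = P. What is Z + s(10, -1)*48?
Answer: 250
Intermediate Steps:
Z = -230 (Z = -175 - 55 = -230)
Z + s(10, -1)*48 = -230 + 10*48 = -230 + 480 = 250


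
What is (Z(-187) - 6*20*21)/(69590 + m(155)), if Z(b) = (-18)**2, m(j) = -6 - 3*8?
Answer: -549/17390 ≈ -0.031570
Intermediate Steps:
m(j) = -30 (m(j) = -6 - 24 = -30)
Z(b) = 324
(Z(-187) - 6*20*21)/(69590 + m(155)) = (324 - 6*20*21)/(69590 - 30) = (324 - 120*21)/69560 = (324 - 2520)*(1/69560) = -2196*1/69560 = -549/17390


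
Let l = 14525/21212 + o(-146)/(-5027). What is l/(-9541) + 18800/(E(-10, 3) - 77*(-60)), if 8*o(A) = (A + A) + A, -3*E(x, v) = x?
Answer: 1434484054348469/352777492725427 ≈ 4.0663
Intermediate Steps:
E(x, v) = -x/3
o(A) = 3*A/8 (o(A) = ((A + A) + A)/8 = (2*A + A)/8 = (3*A)/8 = 3*A/8)
l = 18544633/26658181 (l = 14525/21212 + ((3/8)*(-146))/(-5027) = 14525*(1/21212) - 219/4*(-1/5027) = 14525/21212 + 219/20108 = 18544633/26658181 ≈ 0.69565)
l/(-9541) + 18800/(E(-10, 3) - 77*(-60)) = (18544633/26658181)/(-9541) + 18800/(-⅓*(-10) - 77*(-60)) = (18544633/26658181)*(-1/9541) + 18800/(10/3 + 4620) = -18544633/254345704921 + 18800/(13870/3) = -18544633/254345704921 + 18800*(3/13870) = -18544633/254345704921 + 5640/1387 = 1434484054348469/352777492725427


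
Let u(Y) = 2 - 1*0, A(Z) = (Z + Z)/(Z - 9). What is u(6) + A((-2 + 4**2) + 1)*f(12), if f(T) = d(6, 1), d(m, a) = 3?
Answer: 17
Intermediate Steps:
A(Z) = 2*Z/(-9 + Z) (A(Z) = (2*Z)/(-9 + Z) = 2*Z/(-9 + Z))
u(Y) = 2 (u(Y) = 2 + 0 = 2)
f(T) = 3
u(6) + A((-2 + 4**2) + 1)*f(12) = 2 + (2*((-2 + 4**2) + 1)/(-9 + ((-2 + 4**2) + 1)))*3 = 2 + (2*((-2 + 16) + 1)/(-9 + ((-2 + 16) + 1)))*3 = 2 + (2*(14 + 1)/(-9 + (14 + 1)))*3 = 2 + (2*15/(-9 + 15))*3 = 2 + (2*15/6)*3 = 2 + (2*15*(1/6))*3 = 2 + 5*3 = 2 + 15 = 17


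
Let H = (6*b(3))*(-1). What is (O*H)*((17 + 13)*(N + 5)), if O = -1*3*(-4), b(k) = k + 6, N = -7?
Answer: 38880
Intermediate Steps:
b(k) = 6 + k
H = -54 (H = (6*(6 + 3))*(-1) = (6*9)*(-1) = 54*(-1) = -54)
O = 12 (O = -3*(-4) = 12)
(O*H)*((17 + 13)*(N + 5)) = (12*(-54))*((17 + 13)*(-7 + 5)) = -19440*(-2) = -648*(-60) = 38880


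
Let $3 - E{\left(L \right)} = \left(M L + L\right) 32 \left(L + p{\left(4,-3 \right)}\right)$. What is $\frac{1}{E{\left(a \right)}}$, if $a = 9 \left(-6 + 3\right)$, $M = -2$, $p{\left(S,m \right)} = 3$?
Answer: $\frac{1}{20739} \approx 4.8218 \cdot 10^{-5}$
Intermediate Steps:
$a = -27$ ($a = 9 \left(-3\right) = -27$)
$E{\left(L \right)} = 3 + L \left(96 + 32 L\right)$ ($E{\left(L \right)} = 3 - \left(- 2 L + L\right) 32 \left(L + 3\right) = 3 - - L 32 \left(3 + L\right) = 3 - - L \left(96 + 32 L\right) = 3 + L \left(96 + 32 L\right)$)
$\frac{1}{E{\left(a \right)}} = \frac{1}{3 + 32 \left(-27\right)^{2} + 96 \left(-27\right)} = \frac{1}{3 + 32 \cdot 729 - 2592} = \frac{1}{3 + 23328 - 2592} = \frac{1}{20739}$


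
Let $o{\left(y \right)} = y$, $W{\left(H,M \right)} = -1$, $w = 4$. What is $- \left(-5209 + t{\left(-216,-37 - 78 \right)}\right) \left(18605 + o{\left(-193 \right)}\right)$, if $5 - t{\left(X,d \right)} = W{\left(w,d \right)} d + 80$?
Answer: $99406388$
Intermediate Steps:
$t{\left(X,d \right)} = -75 + d$ ($t{\left(X,d \right)} = 5 - \left(- d + 80\right) = 5 - \left(80 - d\right) = 5 + \left(-80 + d\right) = -75 + d$)
$- \left(-5209 + t{\left(-216,-37 - 78 \right)}\right) \left(18605 + o{\left(-193 \right)}\right) = - \left(-5209 - 190\right) \left(18605 - 193\right) = - \left(-5209 - 190\right) 18412 = - \left(-5399\right) 18412 = \left(-1\right) \left(-99406388\right) = 99406388$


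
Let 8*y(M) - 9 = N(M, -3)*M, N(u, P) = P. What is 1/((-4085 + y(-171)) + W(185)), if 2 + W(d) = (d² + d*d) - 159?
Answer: 4/257077 ≈ 1.5560e-5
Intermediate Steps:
W(d) = -161 + 2*d² (W(d) = -2 + ((d² + d*d) - 159) = -2 + ((d² + d²) - 159) = -2 + (2*d² - 159) = -2 + (-159 + 2*d²) = -161 + 2*d²)
y(M) = 9/8 - 3*M/8 (y(M) = 9/8 + (-3*M)/8 = 9/8 - 3*M/8)
1/((-4085 + y(-171)) + W(185)) = 1/((-4085 + (9/8 - 3/8*(-171))) + (-161 + 2*185²)) = 1/((-4085 + (9/8 + 513/8)) + (-161 + 2*34225)) = 1/((-4085 + 261/4) + (-161 + 68450)) = 1/(-16079/4 + 68289) = 1/(257077/4) = 4/257077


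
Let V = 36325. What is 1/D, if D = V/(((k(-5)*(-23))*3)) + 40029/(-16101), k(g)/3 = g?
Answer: 370323/12076418 ≈ 0.030665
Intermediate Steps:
k(g) = 3*g
D = 12076418/370323 (D = 36325/((((3*(-5))*(-23))*3)) + 40029/(-16101) = 36325/((-15*(-23)*3)) + 40029*(-1/16101) = 36325/((345*3)) - 13343/5367 = 36325/1035 - 13343/5367 = 36325*(1/1035) - 13343/5367 = 7265/207 - 13343/5367 = 12076418/370323 ≈ 32.610)
1/D = 1/(12076418/370323) = 370323/12076418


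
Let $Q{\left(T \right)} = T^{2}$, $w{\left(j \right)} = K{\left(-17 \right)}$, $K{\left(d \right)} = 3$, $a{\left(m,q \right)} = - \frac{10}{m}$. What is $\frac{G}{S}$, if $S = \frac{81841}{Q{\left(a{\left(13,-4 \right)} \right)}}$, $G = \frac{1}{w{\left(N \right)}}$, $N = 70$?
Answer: $\frac{100}{41493387} \approx 2.41 \cdot 10^{-6}$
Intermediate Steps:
$w{\left(j \right)} = 3$
$G = \frac{1}{3} \approx 0.33333$
$S = \frac{13831129}{100}$ ($S = \frac{81841}{\left(- \frac{10}{13}\right)^{2}} = \frac{81841}{\frac{100}{169}} = 81841 \cdot \frac{169}{100} = \frac{13831129}{100} \approx 1.3831 \cdot 10^{5}$)
$\frac{G}{S} = \frac{1}{3 \cdot \frac{13831129}{100}} = \frac{1}{3} \cdot \frac{100}{13831129} = \frac{100}{41493387}$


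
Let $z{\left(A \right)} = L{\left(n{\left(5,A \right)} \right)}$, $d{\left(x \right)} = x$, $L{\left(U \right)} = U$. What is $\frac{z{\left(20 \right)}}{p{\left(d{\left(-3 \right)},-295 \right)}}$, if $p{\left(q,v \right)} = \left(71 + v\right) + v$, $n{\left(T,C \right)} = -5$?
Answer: $\frac{5}{519} \approx 0.0096339$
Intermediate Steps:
$z{\left(A \right)} = -5$
$p{\left(q,v \right)} = 71 + 2 v$
$\frac{z{\left(20 \right)}}{p{\left(d{\left(-3 \right)},-295 \right)}} = - \frac{5}{71 + 2 \left(-295\right)} = - \frac{5}{71 - 590} = - \frac{5}{-519} = \left(-5\right) \left(- \frac{1}{519}\right) = \frac{5}{519}$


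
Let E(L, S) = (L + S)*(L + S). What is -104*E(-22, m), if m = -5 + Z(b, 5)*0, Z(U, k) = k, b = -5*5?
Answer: -75816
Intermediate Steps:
b = -25
m = -5 (m = -5 + 5*0 = -5 + 0 = -5)
E(L, S) = (L + S)**2
-104*E(-22, m) = -104*(-22 - 5)**2 = -104*(-27)**2 = -104*729 = -75816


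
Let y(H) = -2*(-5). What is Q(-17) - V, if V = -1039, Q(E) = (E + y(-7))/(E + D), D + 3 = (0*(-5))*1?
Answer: 20787/20 ≈ 1039.3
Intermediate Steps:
y(H) = 10
D = -3 (D = -3 + (0*(-5))*1 = -3 + 0*1 = -3 + 0 = -3)
Q(E) = (10 + E)/(-3 + E) (Q(E) = (E + 10)/(E - 3) = (10 + E)/(-3 + E))
Q(-17) - V = (10 - 17)/(-3 - 17) - 1*(-1039) = -7/(-20) + 1039 = -1/20*(-7) + 1039 = 7/20 + 1039 = 20787/20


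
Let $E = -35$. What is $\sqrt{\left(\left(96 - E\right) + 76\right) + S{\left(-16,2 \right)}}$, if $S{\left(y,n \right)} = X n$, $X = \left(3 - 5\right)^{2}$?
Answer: $\sqrt{215} \approx 14.663$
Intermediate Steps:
$X = 4$ ($X = \left(-2\right)^{2} = 4$)
$S{\left(y,n \right)} = 4 n$
$\sqrt{\left(\left(96 - E\right) + 76\right) + S{\left(-16,2 \right)}} = \sqrt{\left(\left(96 - -35\right) + 76\right) + 4 \cdot 2} = \sqrt{\left(\left(96 + 35\right) + 76\right) + 8} = \sqrt{\left(131 + 76\right) + 8} = \sqrt{207 + 8} = \sqrt{215}$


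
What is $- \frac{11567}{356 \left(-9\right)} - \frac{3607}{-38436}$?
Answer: $\frac{19006085}{5131206} \approx 3.704$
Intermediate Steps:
$- \frac{11567}{356 \left(-9\right)} - \frac{3607}{-38436} = - \frac{11567}{-3204} - - \frac{3607}{38436} = \left(-11567\right) \left(- \frac{1}{3204}\right) + \frac{3607}{38436} = \frac{11567}{3204} + \frac{3607}{38436} = \frac{19006085}{5131206}$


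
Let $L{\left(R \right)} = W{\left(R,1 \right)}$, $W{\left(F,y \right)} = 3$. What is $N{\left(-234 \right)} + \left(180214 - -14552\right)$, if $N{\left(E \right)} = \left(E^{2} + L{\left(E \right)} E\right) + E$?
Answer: $248586$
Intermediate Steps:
$L{\left(R \right)} = 3$
$N{\left(E \right)} = E^{2} + 4 E$ ($N{\left(E \right)} = \left(E^{2} + 3 E\right) + E = E^{2} + 4 E$)
$N{\left(-234 \right)} + \left(180214 - -14552\right) = - 234 \left(4 - 234\right) + \left(180214 - -14552\right) = \left(-234\right) \left(-230\right) + \left(180214 + 14552\right) = 53820 + 194766 = 248586$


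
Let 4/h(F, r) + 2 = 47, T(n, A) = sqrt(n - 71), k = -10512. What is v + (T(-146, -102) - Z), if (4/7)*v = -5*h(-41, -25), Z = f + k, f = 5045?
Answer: 49196/9 + I*sqrt(217) ≈ 5466.2 + 14.731*I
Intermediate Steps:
T(n, A) = sqrt(-71 + n)
Z = -5467 (Z = 5045 - 10512 = -5467)
h(F, r) = 4/45 (h(F, r) = 4/(-2 + 47) = 4/45)
v = -7/9 (v = 7*(-5*4/45)/4 = (7/4)*(-4/9) = -7/9 ≈ -0.77778)
v + (T(-146, -102) - Z) = -7/9 + (sqrt(-71 - 146) - 1*(-5467)) = -7/9 + (sqrt(-217) + 5467) = -7/9 + (I*sqrt(217) + 5467) = -7/9 + (5467 + I*sqrt(217)) = 49196/9 + I*sqrt(217)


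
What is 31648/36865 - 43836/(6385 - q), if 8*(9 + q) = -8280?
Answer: -1380901148/273870085 ≈ -5.0422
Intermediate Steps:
q = -1044 (q = -9 + (1/8)*(-8280) = -9 - 1035 = -1044)
31648/36865 - 43836/(6385 - q) = 31648/36865 - 43836/(6385 - 1*(-1044)) = 31648*(1/36865) - 43836/(6385 + 1044) = 31648/36865 - 43836/7429 = -1380901148/273870085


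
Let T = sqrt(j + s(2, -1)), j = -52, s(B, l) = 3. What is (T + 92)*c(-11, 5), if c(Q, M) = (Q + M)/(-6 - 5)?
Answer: 552/11 + 42*I/11 ≈ 50.182 + 3.8182*I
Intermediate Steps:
c(Q, M) = -M/11 - Q/11 (c(Q, M) = (M + Q)/(-11) = (M + Q)*(-1/11) = -M/11 - Q/11)
T = 7*I (T = sqrt(-52 + 3) = sqrt(-49) = 7*I ≈ 7.0*I)
(T + 92)*c(-11, 5) = (7*I + 92)*(-1/11*5 - 1/11*(-11)) = (92 + 7*I)*(-5/11 + 1) = (92 + 7*I)*(6/11) = 552/11 + 42*I/11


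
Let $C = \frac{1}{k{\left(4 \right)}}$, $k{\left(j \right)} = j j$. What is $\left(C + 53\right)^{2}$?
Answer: $\frac{720801}{256} \approx 2815.6$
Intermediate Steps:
$k{\left(j \right)} = j^{2}$
$C = \frac{1}{16}$ ($C = \frac{1}{4^{2}} = \frac{1}{16} \approx 0.0625$)
$\left(C + 53\right)^{2} = \left(\frac{1}{16} + 53\right)^{2} = \left(\frac{849}{16}\right)^{2} = \frac{720801}{256}$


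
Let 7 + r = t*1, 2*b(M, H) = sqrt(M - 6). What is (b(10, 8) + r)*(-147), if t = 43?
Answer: -5439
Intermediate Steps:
b(M, H) = sqrt(-6 + M)/2 (b(M, H) = sqrt(M - 6)/2 = sqrt(-6 + M)/2)
r = 36 (r = -7 + 43*1 = -7 + 43 = 36)
(b(10, 8) + r)*(-147) = (sqrt(-6 + 10)/2 + 36)*(-147) = (sqrt(4)/2 + 36)*(-147) = ((1/2)*2 + 36)*(-147) = (1 + 36)*(-147) = 37*(-147) = -5439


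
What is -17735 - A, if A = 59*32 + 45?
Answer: -19668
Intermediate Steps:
A = 1933 (A = 1888 + 45 = 1933)
-17735 - A = -17735 - 1*1933 = -17735 - 1933 = -19668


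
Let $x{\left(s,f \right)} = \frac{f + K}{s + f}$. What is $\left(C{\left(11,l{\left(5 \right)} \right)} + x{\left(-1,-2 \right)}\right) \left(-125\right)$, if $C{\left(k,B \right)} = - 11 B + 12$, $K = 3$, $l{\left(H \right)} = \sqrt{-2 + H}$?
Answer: $- \frac{4375}{3} + 1375 \sqrt{3} \approx 923.24$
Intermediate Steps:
$x{\left(s,f \right)} = \frac{3 + f}{f + s}$ ($x{\left(s,f \right)} = \frac{f + 3}{s + f} = \frac{3 + f}{f + s}$)
$C{\left(k,B \right)} = 12 - 11 B$
$\left(C{\left(11,l{\left(5 \right)} \right)} + x{\left(-1,-2 \right)}\right) \left(-125\right) = \left(\left(12 - 11 \sqrt{-2 + 5}\right) + \frac{3 - 2}{-2 - 1}\right) \left(-125\right) = \left(\left(12 - 11 \sqrt{3}\right) + \frac{1}{-3} \cdot 1\right) \left(-125\right) = \left(\left(12 - 11 \sqrt{3}\right) - \frac{1}{3}\right) \left(-125\right) = \left(\frac{35}{3} - 11 \sqrt{3}\right) \left(-125\right) = - \frac{4375}{3} + 1375 \sqrt{3}$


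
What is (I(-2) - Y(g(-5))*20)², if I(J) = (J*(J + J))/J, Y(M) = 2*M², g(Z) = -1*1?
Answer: 1936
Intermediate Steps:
g(Z) = -1
I(J) = 2*J (I(J) = (J*(2*J))/J = (2*J²)/J = 2*J)
(I(-2) - Y(g(-5))*20)² = (2*(-2) - 2*(-1)²*20)² = (-4 - 2*1*20)² = (-4 - 2*20)² = (-4 - 1*40)² = (-4 - 40)² = (-44)² = 1936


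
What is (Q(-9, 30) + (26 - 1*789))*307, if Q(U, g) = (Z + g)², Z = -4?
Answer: -26709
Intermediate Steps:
Q(U, g) = (-4 + g)²
(Q(-9, 30) + (26 - 1*789))*307 = ((-4 + 30)² + (26 - 1*789))*307 = (26² + (26 - 789))*307 = (676 - 763)*307 = -87*307 = -26709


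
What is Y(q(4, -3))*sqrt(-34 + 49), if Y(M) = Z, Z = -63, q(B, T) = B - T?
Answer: -63*sqrt(15) ≈ -244.00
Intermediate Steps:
Y(M) = -63
Y(q(4, -3))*sqrt(-34 + 49) = -63*sqrt(-34 + 49) = -63*sqrt(15)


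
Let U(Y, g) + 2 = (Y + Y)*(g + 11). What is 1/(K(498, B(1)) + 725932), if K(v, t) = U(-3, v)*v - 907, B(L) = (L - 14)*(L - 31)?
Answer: -1/796863 ≈ -1.2549e-6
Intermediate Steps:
U(Y, g) = -2 + 2*Y*(11 + g) (U(Y, g) = -2 + (Y + Y)*(g + 11) = -2 + (2*Y)*(11 + g) = -2 + 2*Y*(11 + g))
B(L) = (-31 + L)*(-14 + L) (B(L) = (-14 + L)*(-31 + L) = (-31 + L)*(-14 + L))
K(v, t) = -907 + v*(-68 - 6*v) (K(v, t) = (-2 + 22*(-3) + 2*(-3)*v)*v - 907 = (-2 - 66 - 6*v)*v - 907 = (-68 - 6*v)*v - 907 = v*(-68 - 6*v) - 907 = -907 + v*(-68 - 6*v))
1/(K(498, B(1)) + 725932) = 1/((-907 - 2*498*(34 + 3*498)) + 725932) = 1/((-907 - 2*498*(34 + 1494)) + 725932) = 1/((-907 - 2*498*1528) + 725932) = 1/((-907 - 1521888) + 725932) = 1/(-1522795 + 725932) = 1/(-796863) = -1/796863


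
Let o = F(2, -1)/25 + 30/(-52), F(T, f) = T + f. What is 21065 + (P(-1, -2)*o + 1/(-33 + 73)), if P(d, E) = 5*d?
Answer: 10955209/520 ≈ 21068.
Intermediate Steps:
o = -349/650 (o = (2 - 1)/25 + 30/(-52) = 1*(1/25) + 30*(-1/52) = 1/25 - 15/26 = -349/650 ≈ -0.53692)
21065 + (P(-1, -2)*o + 1/(-33 + 73)) = 21065 + ((5*(-1))*(-349/650) + 1/(-33 + 73)) = 21065 + (-5*(-349/650) + 1/40) = 21065 + (349/130 + 1/40) = 21065 + 1409/520 = 10955209/520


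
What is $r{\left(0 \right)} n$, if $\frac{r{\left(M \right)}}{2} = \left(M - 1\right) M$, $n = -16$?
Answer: $0$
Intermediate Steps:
$r{\left(M \right)} = 2 M \left(-1 + M\right)$ ($r{\left(M \right)} = 2 \left(M - 1\right) M = 2 \left(-1 + M\right) M = 2 M \left(-1 + M\right)$)
$r{\left(0 \right)} n = 2 \cdot 0 \left(-1 + 0\right) \left(-16\right) = 2 \cdot 0 \left(-1\right) \left(-16\right) = 0 \left(-16\right) = 0$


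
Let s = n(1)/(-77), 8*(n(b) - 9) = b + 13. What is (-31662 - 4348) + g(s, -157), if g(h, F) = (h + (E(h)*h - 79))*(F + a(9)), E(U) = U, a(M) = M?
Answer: -576304073/23716 ≈ -24300.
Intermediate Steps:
n(b) = 85/8 + b/8 (n(b) = 9 + (b + 13)/8 = 9 + (13 + b)/8 = 9 + (13/8 + b/8) = 85/8 + b/8)
s = -43/308 (s = (85/8 + (⅛)*1)/(-77) = (85/8 + ⅛)*(-1/77) = (43/4)*(-1/77) = -43/308 ≈ -0.13961)
g(h, F) = (9 + F)*(-79 + h + h²) (g(h, F) = (h + (h*h - 79))*(F + 9) = (h + (h² - 79))*(9 + F) = (h + (-79 + h²))*(9 + F) = (-79 + h + h²)*(9 + F) = (9 + F)*(-79 + h + h²))
(-31662 - 4348) + g(s, -157) = (-31662 - 4348) + (-711 - 79*(-157) + 9*(-43/308) + 9*(-43/308)² - 157*(-43/308) - 157*(-43/308)²) = -36010 + (-711 + 12403 - 387/308 + 9*(1849/94864) + 6751/308 - 157*1849/94864) = -36010 + (-711 + 12403 - 387/308 + 16641/94864 + 6751/308 - 290293/94864) = -36010 + 277709087/23716 = -576304073/23716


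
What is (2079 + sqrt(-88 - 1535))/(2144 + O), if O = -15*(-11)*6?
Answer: 2079/3134 + I*sqrt(1623)/3134 ≈ 0.66337 + 0.012855*I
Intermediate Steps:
O = 990 (O = 165*6 = 990)
(2079 + sqrt(-88 - 1535))/(2144 + O) = (2079 + sqrt(-88 - 1535))/(2144 + 990) = (2079 + sqrt(-1623))/3134 = (2079 + I*sqrt(1623))*(1/3134) = 2079/3134 + I*sqrt(1623)/3134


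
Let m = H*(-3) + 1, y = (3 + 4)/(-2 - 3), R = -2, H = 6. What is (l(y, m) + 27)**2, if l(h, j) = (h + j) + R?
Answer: 1089/25 ≈ 43.560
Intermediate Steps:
y = -7/5 (y = 7/(-5) = 7*(-1/5) = -7/5 ≈ -1.4000)
m = -17 (m = 6*(-3) + 1 = -18 + 1 = -17)
l(h, j) = -2 + h + j (l(h, j) = (h + j) - 2 = -2 + h + j)
(l(y, m) + 27)**2 = ((-2 - 7/5 - 17) + 27)**2 = (-102/5 + 27)**2 = (33/5)**2 = 1089/25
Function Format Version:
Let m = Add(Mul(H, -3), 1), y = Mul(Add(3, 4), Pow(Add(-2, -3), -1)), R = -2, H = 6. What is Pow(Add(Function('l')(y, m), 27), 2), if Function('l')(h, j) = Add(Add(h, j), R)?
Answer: Rational(1089, 25) ≈ 43.560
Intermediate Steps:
y = Rational(-7, 5) (y = Mul(7, Pow(-5, -1)) = Mul(7, Rational(-1, 5)) = Rational(-7, 5) ≈ -1.4000)
m = -17 (m = Add(Mul(6, -3), 1) = Add(-18, 1) = -17)
Function('l')(h, j) = Add(-2, h, j) (Function('l')(h, j) = Add(Add(h, j), -2) = Add(-2, h, j))
Pow(Add(Function('l')(y, m), 27), 2) = Pow(Add(Add(-2, Rational(-7, 5), -17), 27), 2) = Pow(Add(Rational(-102, 5), 27), 2) = Pow(Rational(33, 5), 2) = Rational(1089, 25)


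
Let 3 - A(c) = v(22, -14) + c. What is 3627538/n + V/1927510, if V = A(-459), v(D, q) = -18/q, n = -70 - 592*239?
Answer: -4894435386811/190998122406 ≈ -25.626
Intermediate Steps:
n = -141558 (n = -70 - 141488 = -141558)
A(c) = 12/7 - c (A(c) = 3 - (-18/(-14) + c) = 3 - (-18*(-1/14) + c) = 3 - (9/7 + c) = 3 + (-9/7 - c) = 12/7 - c)
V = 3225/7 (V = 12/7 - 1*(-459) = 12/7 + 459 = 3225/7 ≈ 460.71)
3627538/n + V/1927510 = 3627538/(-141558) + (3225/7)/1927510 = 3627538*(-1/141558) + (3225/7)*(1/1927510) = -1813769/70779 + 645/2698514 = -4894435386811/190998122406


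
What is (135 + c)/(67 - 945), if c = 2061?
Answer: -1098/439 ≈ -2.5011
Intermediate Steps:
(135 + c)/(67 - 945) = (135 + 2061)/(67 - 945) = 2196/(-878) = 2196*(-1/878) = -1098/439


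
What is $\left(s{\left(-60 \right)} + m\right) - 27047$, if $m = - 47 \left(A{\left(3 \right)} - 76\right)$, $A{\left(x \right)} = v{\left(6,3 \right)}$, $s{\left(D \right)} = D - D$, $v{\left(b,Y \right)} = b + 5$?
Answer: $-23992$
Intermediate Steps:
$v{\left(b,Y \right)} = 5 + b$
$s{\left(D \right)} = 0$
$A{\left(x \right)} = 11$ ($A{\left(x \right)} = 5 + 6 = 11$)
$m = 3055$ ($m = - 47 \left(11 - 76\right) = \left(-47\right) \left(-65\right) = 3055$)
$\left(s{\left(-60 \right)} + m\right) - 27047 = \left(0 + 3055\right) - 27047 = 3055 - 27047 = -23992$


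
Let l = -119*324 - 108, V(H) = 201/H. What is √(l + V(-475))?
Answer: I*√348946419/95 ≈ 196.63*I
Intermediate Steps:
l = -38664 (l = -38556 - 108 = -38664)
√(l + V(-475)) = √(-38664 + 201/(-475)) = √(-38664 + 201*(-1/475)) = √(-38664 - 201/475) = √(-18365601/475) = I*√348946419/95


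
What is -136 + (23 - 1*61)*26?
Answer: -1124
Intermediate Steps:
-136 + (23 - 1*61)*26 = -136 + (23 - 61)*26 = -136 - 38*26 = -136 - 988 = -1124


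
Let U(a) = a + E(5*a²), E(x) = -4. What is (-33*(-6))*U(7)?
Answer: 594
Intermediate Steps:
U(a) = -4 + a (U(a) = a - 4 = -4 + a)
(-33*(-6))*U(7) = (-33*(-6))*(-4 + 7) = 198*3 = 594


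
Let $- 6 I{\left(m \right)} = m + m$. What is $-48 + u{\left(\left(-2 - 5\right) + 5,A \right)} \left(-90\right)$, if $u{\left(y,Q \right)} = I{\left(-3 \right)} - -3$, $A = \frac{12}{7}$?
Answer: $-408$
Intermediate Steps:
$A = \frac{12}{7}$ ($A = 12 \cdot \frac{1}{7} = \frac{12}{7} \approx 1.7143$)
$I{\left(m \right)} = - \frac{m}{3}$ ($I{\left(m \right)} = - \frac{m + m}{6} = - \frac{2 m}{6} = - \frac{m}{3}$)
$u{\left(y,Q \right)} = 4$ ($u{\left(y,Q \right)} = \left(- \frac{1}{3}\right) \left(-3\right) - -3 = 1 + 3 = 4$)
$-48 + u{\left(\left(-2 - 5\right) + 5,A \right)} \left(-90\right) = -48 + 4 \left(-90\right) = -48 - 360 = -408$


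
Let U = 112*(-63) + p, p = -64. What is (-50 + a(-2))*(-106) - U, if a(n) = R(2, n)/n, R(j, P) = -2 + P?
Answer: 12208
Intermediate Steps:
a(n) = (-2 + n)/n
U = -7120 (U = 112*(-63) - 64 = -7056 - 64 = -7120)
(-50 + a(-2))*(-106) - U = (-50 + (-2 - 2)/(-2))*(-106) - 1*(-7120) = (-50 - ½*(-4))*(-106) + 7120 = (-50 + 2)*(-106) + 7120 = -48*(-106) + 7120 = 5088 + 7120 = 12208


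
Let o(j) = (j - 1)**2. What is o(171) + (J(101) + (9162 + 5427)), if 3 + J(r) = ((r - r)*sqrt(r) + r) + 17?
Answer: 43604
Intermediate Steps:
J(r) = 14 + r (J(r) = -3 + (((r - r)*sqrt(r) + r) + 17) = -3 + ((0*sqrt(r) + r) + 17) = -3 + ((0 + r) + 17) = -3 + (r + 17) = -3 + (17 + r) = 14 + r)
o(j) = (-1 + j)**2
o(171) + (J(101) + (9162 + 5427)) = (-1 + 171)**2 + ((14 + 101) + (9162 + 5427)) = 170**2 + (115 + 14589) = 28900 + 14704 = 43604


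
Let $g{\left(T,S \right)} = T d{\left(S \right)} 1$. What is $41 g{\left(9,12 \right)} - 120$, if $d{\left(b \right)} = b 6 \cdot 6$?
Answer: $159288$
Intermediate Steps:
$d{\left(b \right)} = 36 b$ ($d{\left(b \right)} = 6 b 6 = 36 b$)
$g{\left(T,S \right)} = 36 S T$ ($g{\left(T,S \right)} = T 36 S 1 = 36 S T 1 = 36 S T$)
$41 g{\left(9,12 \right)} - 120 = 41 \cdot 36 \cdot 12 \cdot 9 - 120 = 41 \cdot 3888 - 120 = 159408 - 120 = 159288$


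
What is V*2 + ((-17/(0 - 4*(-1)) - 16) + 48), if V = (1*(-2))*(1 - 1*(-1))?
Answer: 79/4 ≈ 19.750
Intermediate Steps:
V = -4 (V = -2*(1 + 1) = -2*2 = -4)
V*2 + ((-17/(0 - 4*(-1)) - 16) + 48) = -4*2 + ((-17/(0 - 4*(-1)) - 16) + 48) = -8 + ((-17/(0 + 4) - 16) + 48) = -8 + ((-17/4 - 16) + 48) = -8 + (-81/4 + 48) = -8 + 111/4 = 79/4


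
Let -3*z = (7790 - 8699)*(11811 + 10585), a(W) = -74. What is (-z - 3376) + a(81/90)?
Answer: -6789438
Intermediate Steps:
z = 6785988 (z = -(7790 - 8699)*(11811 + 10585)/3 = -(-303)*22396 = -1/3*(-20357964) = 6785988)
(-z - 3376) + a(81/90) = (-1*6785988 - 3376) - 74 = (-6785988 - 3376) - 74 = -6789364 - 74 = -6789438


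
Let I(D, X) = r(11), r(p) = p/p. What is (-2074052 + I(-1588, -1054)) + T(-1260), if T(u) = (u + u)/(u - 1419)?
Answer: -1852126703/893 ≈ -2.0741e+6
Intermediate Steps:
r(p) = 1
I(D, X) = 1
T(u) = 2*u/(-1419 + u) (T(u) = (2*u)/(-1419 + u) = 2*u/(-1419 + u))
(-2074052 + I(-1588, -1054)) + T(-1260) = (-2074052 + 1) + 2*(-1260)/(-1419 - 1260) = -2074051 + 2*(-1260)/(-2679) = -2074051 + 2*(-1260)*(-1/2679) = -2074051 + 840/893 = -1852126703/893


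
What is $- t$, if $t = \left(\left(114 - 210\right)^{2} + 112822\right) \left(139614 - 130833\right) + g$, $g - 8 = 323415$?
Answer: $-1071939101$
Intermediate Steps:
$g = 323423$ ($g = 8 + 323415 = 323423$)
$t = 1071939101$ ($t = \left(\left(114 - 210\right)^{2} + 112822\right) \left(139614 - 130833\right) + 323423 = \left(\left(-96\right)^{2} + 112822\right) 8781 + 323423 = \left(9216 + 112822\right) 8781 + 323423 = 122038 \cdot 8781 + 323423 = 1071615678 + 323423 = 1071939101$)
$- t = \left(-1\right) 1071939101 = -1071939101$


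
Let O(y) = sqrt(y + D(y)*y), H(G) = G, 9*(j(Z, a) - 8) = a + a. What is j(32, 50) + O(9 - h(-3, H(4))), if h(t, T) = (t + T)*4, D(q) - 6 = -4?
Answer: 172/9 + sqrt(15) ≈ 22.984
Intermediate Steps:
j(Z, a) = 8 + 2*a/9 (j(Z, a) = 8 + (a + a)/9 = 8 + (2*a)/9 = 8 + 2*a/9)
D(q) = 2 (D(q) = 6 - 4 = 2)
h(t, T) = 4*T + 4*t (h(t, T) = (T + t)*4 = 4*T + 4*t)
O(y) = sqrt(3)*sqrt(y) (O(y) = sqrt(y + 2*y) = sqrt(3*y) = sqrt(3)*sqrt(y))
j(32, 50) + O(9 - h(-3, H(4))) = (8 + (2/9)*50) + sqrt(3)*sqrt(9 - (4*4 + 4*(-3))) = (8 + 100/9) + sqrt(3)*sqrt(9 - (16 - 12)) = 172/9 + sqrt(3)*sqrt(9 - 1*4) = 172/9 + sqrt(3)*sqrt(9 - 4) = 172/9 + sqrt(3)*sqrt(5) = 172/9 + sqrt(15)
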